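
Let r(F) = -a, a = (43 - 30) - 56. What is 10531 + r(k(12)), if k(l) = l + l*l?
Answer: 10574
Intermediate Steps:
k(l) = l + l²
a = -43 (a = 13 - 56 = -43)
r(F) = 43 (r(F) = -1*(-43) = 43)
10531 + r(k(12)) = 10531 + 43 = 10574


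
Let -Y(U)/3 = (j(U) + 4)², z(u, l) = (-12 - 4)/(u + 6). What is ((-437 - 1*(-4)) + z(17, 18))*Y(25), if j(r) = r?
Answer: 25166925/23 ≈ 1.0942e+6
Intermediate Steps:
z(u, l) = -16/(6 + u)
Y(U) = -3*(4 + U)² (Y(U) = -3*(U + 4)² = -3*(4 + U)²)
((-437 - 1*(-4)) + z(17, 18))*Y(25) = ((-437 - 1*(-4)) - 16/(6 + 17))*(-3*(4 + 25)²) = ((-437 + 4) - 16/23)*(-3*29²) = (-433 - 16*1/23)*(-3*841) = (-433 - 16/23)*(-2523) = -9975/23*(-2523) = 25166925/23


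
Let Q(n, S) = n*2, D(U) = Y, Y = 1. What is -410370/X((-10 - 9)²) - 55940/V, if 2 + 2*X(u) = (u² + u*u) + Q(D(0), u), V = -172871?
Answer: -63650915530/22528721591 ≈ -2.8253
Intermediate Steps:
D(U) = 1
Q(n, S) = 2*n
X(u) = u² (X(u) = -1 + ((u² + u*u) + 2*1)/2 = -1 + ((u² + u²) + 2)/2 = -1 + (2*u² + 2)/2 = -1 + (2 + 2*u²)/2 = -1 + (1 + u²) = u²)
-410370/X((-10 - 9)²) - 55940/V = -410370/(-10 - 9)⁴ - 55940/(-172871) = -410370/(((-19)²)²) - 55940*(-1/172871) = -410370/(361²) + 55940/172871 = -410370/130321 + 55940/172871 = -63650915530/22528721591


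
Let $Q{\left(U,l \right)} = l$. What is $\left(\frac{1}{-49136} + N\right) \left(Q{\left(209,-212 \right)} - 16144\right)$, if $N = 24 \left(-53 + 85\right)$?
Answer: $- \frac{154304331783}{12284} \approx -1.2561 \cdot 10^{7}$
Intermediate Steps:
$N = 768$ ($N = 24 \cdot 32 = 768$)
$\left(\frac{1}{-49136} + N\right) \left(Q{\left(209,-212 \right)} - 16144\right) = \left(\frac{1}{-49136} + 768\right) \left(-212 - 16144\right) = \left(- \frac{1}{49136} + 768\right) \left(-16356\right) = \frac{37736447}{49136} \left(-16356\right) = - \frac{154304331783}{12284}$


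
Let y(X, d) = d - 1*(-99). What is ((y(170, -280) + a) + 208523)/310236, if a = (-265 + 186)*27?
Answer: 206209/310236 ≈ 0.66468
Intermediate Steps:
y(X, d) = 99 + d (y(X, d) = d + 99 = 99 + d)
a = -2133 (a = -79*27 = -2133)
((y(170, -280) + a) + 208523)/310236 = (((99 - 280) - 2133) + 208523)/310236 = ((-181 - 2133) + 208523)*(1/310236) = (-2314 + 208523)*(1/310236) = 206209*(1/310236) = 206209/310236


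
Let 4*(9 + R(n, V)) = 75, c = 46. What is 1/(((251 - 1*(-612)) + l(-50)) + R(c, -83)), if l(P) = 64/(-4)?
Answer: 4/3427 ≈ 0.0011672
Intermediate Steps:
l(P) = -16 (l(P) = 64*(-1/4) = -16)
R(n, V) = 39/4 (R(n, V) = -9 + (1/4)*75 = -9 + 75/4 = 39/4)
1/(((251 - 1*(-612)) + l(-50)) + R(c, -83)) = 1/(((251 - 1*(-612)) - 16) + 39/4) = 1/(((251 + 612) - 16) + 39/4) = 1/((863 - 16) + 39/4) = 1/(847 + 39/4) = 1/(3427/4) = 4/3427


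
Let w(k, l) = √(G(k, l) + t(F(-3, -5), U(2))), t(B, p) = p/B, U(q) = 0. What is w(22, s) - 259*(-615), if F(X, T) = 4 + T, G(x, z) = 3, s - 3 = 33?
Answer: 159285 + √3 ≈ 1.5929e+5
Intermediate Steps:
s = 36 (s = 3 + 33 = 36)
w(k, l) = √3 (w(k, l) = √(3 + 0/(4 - 5)) = √(3 + 0/(-1)) = √(3 + 0*(-1)) = √(3 + 0) = √3)
w(22, s) - 259*(-615) = √3 - 259*(-615) = √3 + 159285 = 159285 + √3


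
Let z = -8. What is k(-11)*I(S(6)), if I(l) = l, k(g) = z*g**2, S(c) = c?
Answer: -5808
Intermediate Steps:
k(g) = -8*g**2
k(-11)*I(S(6)) = -8*(-11)**2*6 = -8*121*6 = -968*6 = -5808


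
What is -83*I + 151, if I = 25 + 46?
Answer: -5742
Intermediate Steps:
I = 71
-83*I + 151 = -83*71 + 151 = -5893 + 151 = -5742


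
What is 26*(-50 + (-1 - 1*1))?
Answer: -1352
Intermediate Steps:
26*(-50 + (-1 - 1*1)) = 26*(-50 + (-1 - 1)) = 26*(-50 - 2) = 26*(-52) = -1352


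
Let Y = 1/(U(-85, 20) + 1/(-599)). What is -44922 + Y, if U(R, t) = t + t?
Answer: -1076285599/23959 ≈ -44922.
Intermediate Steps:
U(R, t) = 2*t
Y = 599/23959 (Y = 1/(2*20 + 1/(-599)) = 1/(40 - 1/599) = 1/(23959/599) = 599/23959 ≈ 0.025001)
-44922 + Y = -44922 + 599/23959 = -1076285599/23959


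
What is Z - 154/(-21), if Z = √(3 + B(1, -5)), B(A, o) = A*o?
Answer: 22/3 + I*√2 ≈ 7.3333 + 1.4142*I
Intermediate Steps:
Z = I*√2 (Z = √(3 + 1*(-5)) = √(3 - 5) = √(-2) = I*√2 ≈ 1.4142*I)
Z - 154/(-21) = I*√2 - 154/(-21) = I*√2 - 154*(-1)/21 = I*√2 - 7*(-22/21) = I*√2 + 22/3 = 22/3 + I*√2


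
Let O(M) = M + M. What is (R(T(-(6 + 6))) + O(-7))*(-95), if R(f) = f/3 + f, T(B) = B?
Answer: 2850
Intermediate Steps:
O(M) = 2*M
R(f) = 4*f/3 (R(f) = f*(⅓) + f = f/3 + f = 4*f/3)
(R(T(-(6 + 6))) + O(-7))*(-95) = (4*(-(6 + 6))/3 + 2*(-7))*(-95) = (4*(-1*12)/3 - 14)*(-95) = ((4/3)*(-12) - 14)*(-95) = (-16 - 14)*(-95) = -30*(-95) = 2850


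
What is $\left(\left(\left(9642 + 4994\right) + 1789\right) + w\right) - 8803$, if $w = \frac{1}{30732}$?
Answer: $\frac{234239305}{30732} \approx 7622.0$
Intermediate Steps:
$w = \frac{1}{30732} \approx 3.2539 \cdot 10^{-5}$
$\left(\left(\left(9642 + 4994\right) + 1789\right) + w\right) - 8803 = \left(\left(\left(9642 + 4994\right) + 1789\right) + \frac{1}{30732}\right) - 8803 = \left(\left(14636 + 1789\right) + \frac{1}{30732}\right) - 8803 = \left(16425 + \frac{1}{30732}\right) - 8803 = \frac{504773101}{30732} - 8803 = \frac{234239305}{30732}$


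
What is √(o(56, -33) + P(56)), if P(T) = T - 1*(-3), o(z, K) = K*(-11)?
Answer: √422 ≈ 20.543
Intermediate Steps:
o(z, K) = -11*K
P(T) = 3 + T (P(T) = T + 3 = 3 + T)
√(o(56, -33) + P(56)) = √(-11*(-33) + (3 + 56)) = √(363 + 59) = √422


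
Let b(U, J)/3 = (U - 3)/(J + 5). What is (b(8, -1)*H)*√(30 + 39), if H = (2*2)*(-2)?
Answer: -30*√69 ≈ -249.20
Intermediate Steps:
H = -8 (H = 4*(-2) = -8)
b(U, J) = 3*(-3 + U)/(5 + J) (b(U, J) = 3*((U - 3)/(J + 5)) = 3*((-3 + U)/(5 + J)) = 3*(-3 + U)/(5 + J))
(b(8, -1)*H)*√(30 + 39) = ((3*(-3 + 8)/(5 - 1))*(-8))*√(30 + 39) = ((3*5/4)*(-8))*√69 = ((3*(¼)*5)*(-8))*√69 = ((15/4)*(-8))*√69 = -30*√69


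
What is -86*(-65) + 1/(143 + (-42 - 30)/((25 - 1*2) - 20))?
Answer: 665211/119 ≈ 5590.0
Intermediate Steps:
-86*(-65) + 1/(143 + (-42 - 30)/((25 - 1*2) - 20)) = 5590 + 1/(143 - 72/((25 - 2) - 20)) = 5590 + 1/(143 - 72/(23 - 20)) = 5590 + 1/(143 - 72/3) = 5590 + 1/(143 - 72*⅓) = 5590 + 1/(143 - 24) = 5590 + 1/119 = 665211/119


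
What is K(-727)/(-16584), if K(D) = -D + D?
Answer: 0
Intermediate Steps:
K(D) = 0
K(-727)/(-16584) = 0/(-16584) = 0*(-1/16584) = 0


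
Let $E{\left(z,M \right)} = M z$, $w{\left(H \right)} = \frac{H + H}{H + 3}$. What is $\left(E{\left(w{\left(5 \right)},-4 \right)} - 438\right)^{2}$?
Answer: $196249$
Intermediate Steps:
$w{\left(H \right)} = \frac{2 H}{3 + H}$
$\left(E{\left(w{\left(5 \right)},-4 \right)} - 438\right)^{2} = \left(- 4 \cdot 2 \cdot 5 \frac{1}{3 + 5} - 438\right)^{2} = \left(- 4 \cdot 2 \cdot 5 \cdot \frac{1}{8} - 438\right)^{2} = \left(\left(-4\right) \frac{5}{4} - 438\right)^{2} = \left(-5 - 438\right)^{2} = \left(-443\right)^{2} = 196249$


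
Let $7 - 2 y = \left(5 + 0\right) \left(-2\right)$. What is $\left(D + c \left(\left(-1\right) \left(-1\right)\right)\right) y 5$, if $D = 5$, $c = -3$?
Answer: $85$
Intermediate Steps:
$y = \frac{17}{2}$ ($y = \frac{7}{2} - \frac{\left(5 + 0\right) \left(-2\right)}{2} = \frac{7}{2} - \frac{5 \left(-2\right)}{2} = \frac{7}{2} - -5 = \frac{7}{2} + 5 = \frac{17}{2} \approx 8.5$)
$\left(D + c \left(\left(-1\right) \left(-1\right)\right)\right) y 5 = \left(5 - 3 \left(\left(-1\right) \left(-1\right)\right)\right) \frac{17}{2} \cdot 5 = \left(5 - 3\right) \frac{17}{2} \cdot 5 = 2 \cdot \frac{17}{2} \cdot 5 = 17 \cdot 5 = 85$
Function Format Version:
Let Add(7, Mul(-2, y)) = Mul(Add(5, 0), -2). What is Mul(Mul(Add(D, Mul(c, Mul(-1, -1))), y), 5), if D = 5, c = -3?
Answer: 85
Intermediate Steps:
y = Rational(17, 2) (y = Add(Rational(7, 2), Mul(Rational(-1, 2), Mul(Add(5, 0), -2))) = Add(Rational(7, 2), Mul(Rational(-1, 2), Mul(5, -2))) = Add(Rational(7, 2), Mul(Rational(-1, 2), -10)) = Add(Rational(7, 2), 5) = Rational(17, 2) ≈ 8.5000)
Mul(Mul(Add(D, Mul(c, Mul(-1, -1))), y), 5) = Mul(Mul(Add(5, Mul(-3, Mul(-1, -1))), Rational(17, 2)), 5) = Mul(Mul(Add(5, Mul(-3, 1)), Rational(17, 2)), 5) = Mul(Mul(Add(5, -3), Rational(17, 2)), 5) = Mul(Mul(2, Rational(17, 2)), 5) = Mul(17, 5) = 85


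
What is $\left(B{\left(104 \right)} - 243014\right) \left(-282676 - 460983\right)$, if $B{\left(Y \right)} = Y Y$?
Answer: $172676132482$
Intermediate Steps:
$B{\left(Y \right)} = Y^{2}$
$\left(B{\left(104 \right)} - 243014\right) \left(-282676 - 460983\right) = \left(104^{2} - 243014\right) \left(-282676 - 460983\right) = \left(10816 - 243014\right) \left(-743659\right) = \left(-232198\right) \left(-743659\right) = 172676132482$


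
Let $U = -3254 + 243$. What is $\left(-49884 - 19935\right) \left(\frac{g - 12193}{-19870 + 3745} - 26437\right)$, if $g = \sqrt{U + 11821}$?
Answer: $\frac{9920917585936}{5375} + \frac{23273 \sqrt{8810}}{5375} \approx 1.8458 \cdot 10^{9}$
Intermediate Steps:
$U = -3011$
$g = \sqrt{8810}$ ($g = \sqrt{-3011 + 11821} = \sqrt{8810} \approx 93.862$)
$\left(-49884 - 19935\right) \left(\frac{g - 12193}{-19870 + 3745} - 26437\right) = \left(-49884 - 19935\right) \left(\frac{\sqrt{8810} - 12193}{-19870 + 3745} - 26437\right) = - 69819 \left(\frac{-12193 + \sqrt{8810}}{-16125} - 26437\right) = - 69819 \left(\left(-12193 + \sqrt{8810}\right) \left(- \frac{1}{16125}\right) - 26437\right) = - 69819 \left(\left(\frac{12193}{16125} - \frac{\sqrt{8810}}{16125}\right) - 26437\right) = - 69819 \left(- \frac{426284432}{16125} - \frac{\sqrt{8810}}{16125}\right) = \frac{9920917585936}{5375} + \frac{23273 \sqrt{8810}}{5375}$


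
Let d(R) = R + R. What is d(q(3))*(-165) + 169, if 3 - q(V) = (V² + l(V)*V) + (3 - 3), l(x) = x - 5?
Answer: 169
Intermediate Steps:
l(x) = -5 + x
q(V) = 3 - V² - V*(-5 + V) (q(V) = 3 - ((V² + (-5 + V)*V) + (3 - 3)) = 3 - ((V² + V*(-5 + V)) + 0) = 3 - (V² + V*(-5 + V)) = 3 + (-V² - V*(-5 + V)) = 3 - V² - V*(-5 + V))
d(R) = 2*R
d(q(3))*(-165) + 169 = (2*(3 - 1*3² - 1*3*(-5 + 3)))*(-165) + 169 = (2*(3 - 1*9 - 1*3*(-2)))*(-165) + 169 = (2*(3 - 9 + 6))*(-165) + 169 = (2*0)*(-165) + 169 = 0*(-165) + 169 = 0 + 169 = 169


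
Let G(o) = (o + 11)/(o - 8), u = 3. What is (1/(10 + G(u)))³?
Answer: 125/46656 ≈ 0.0026792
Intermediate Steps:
G(o) = (11 + o)/(-8 + o)
(1/(10 + G(u)))³ = (1/(10 + (11 + 3)/(-8 + 3)))³ = (1/(10 + 14/(-5)))³ = (1/(10 - ⅕*14))³ = (1/(10 - 14/5))³ = (1/(36/5))³ = (5/36)³ = 125/46656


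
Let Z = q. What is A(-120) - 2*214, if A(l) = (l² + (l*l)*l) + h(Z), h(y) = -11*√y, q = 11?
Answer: -1714028 - 11*√11 ≈ -1.7141e+6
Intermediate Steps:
Z = 11
A(l) = l² + l³ - 11*√11 (A(l) = (l² + (l*l)*l) - 11*√11 = (l² + l²*l) - 11*√11 = (l² + l³) - 11*√11 = l² + l³ - 11*√11)
A(-120) - 2*214 = ((-120)² + (-120)³ - 11*√11) - 2*214 = (14400 - 1728000 - 11*√11) - 428 = (-1713600 - 11*√11) - 428 = -1714028 - 11*√11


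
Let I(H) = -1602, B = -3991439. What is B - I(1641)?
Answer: -3989837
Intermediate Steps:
B - I(1641) = -3991439 - 1*(-1602) = -3991439 + 1602 = -3989837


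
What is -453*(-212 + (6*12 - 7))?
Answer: 66591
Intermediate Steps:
-453*(-212 + (6*12 - 7)) = -453*(-212 + (72 - 7)) = -453*(-212 + 65) = -453*(-147) = 66591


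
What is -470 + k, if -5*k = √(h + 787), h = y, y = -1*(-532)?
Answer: -470 - √1319/5 ≈ -477.26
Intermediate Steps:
y = 532
h = 532
k = -√1319/5 (k = -√(532 + 787)/5 = -√1319/5 ≈ -7.2636)
-470 + k = -470 - √1319/5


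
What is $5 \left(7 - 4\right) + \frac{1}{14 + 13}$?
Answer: $\frac{406}{27} \approx 15.037$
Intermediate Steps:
$5 \left(7 - 4\right) + \frac{1}{14 + 13} = 5 \cdot 3 + \frac{1}{27} = 15 + \frac{1}{27} = \frac{406}{27}$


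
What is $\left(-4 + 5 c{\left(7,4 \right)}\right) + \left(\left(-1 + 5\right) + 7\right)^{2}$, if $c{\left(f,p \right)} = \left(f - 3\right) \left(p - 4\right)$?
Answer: $117$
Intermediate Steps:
$c{\left(f,p \right)} = \left(-4 + p\right) \left(-3 + f\right)$ ($c{\left(f,p \right)} = \left(-3 + f\right) \left(-4 + p\right) = \left(-4 + p\right) \left(-3 + f\right)$)
$\left(-4 + 5 c{\left(7,4 \right)}\right) + \left(\left(-1 + 5\right) + 7\right)^{2} = \left(-4 + 5 \left(12 - 28 - 12 + 7 \cdot 4\right)\right) + \left(\left(-1 + 5\right) + 7\right)^{2} = \left(-4 + 5 \left(12 - 28 - 12 + 28\right)\right) + \left(4 + 7\right)^{2} = \left(-4 + 5 \cdot 0\right) + 11^{2} = \left(-4 + 0\right) + 121 = -4 + 121 = 117$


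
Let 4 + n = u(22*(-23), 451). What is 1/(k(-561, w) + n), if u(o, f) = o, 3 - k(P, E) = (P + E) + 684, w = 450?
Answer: -1/1080 ≈ -0.00092593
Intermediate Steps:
k(P, E) = -681 - E - P (k(P, E) = 3 - ((P + E) + 684) = 3 - ((E + P) + 684) = 3 - (684 + E + P) = 3 + (-684 - E - P) = -681 - E - P)
n = -510 (n = -4 + 22*(-23) = -4 - 506 = -510)
1/(k(-561, w) + n) = 1/((-681 - 1*450 - 1*(-561)) - 510) = 1/((-681 - 450 + 561) - 510) = 1/(-570 - 510) = 1/(-1080) = -1/1080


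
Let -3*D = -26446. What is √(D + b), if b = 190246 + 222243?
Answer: √3791739/3 ≈ 649.08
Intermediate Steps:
D = 26446/3 (D = -⅓*(-26446) = 26446/3 ≈ 8815.3)
b = 412489
√(D + b) = √(26446/3 + 412489) = √(1263913/3) = √3791739/3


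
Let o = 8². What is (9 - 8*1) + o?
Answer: 65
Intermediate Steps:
o = 64
(9 - 8*1) + o = (9 - 8*1) + 64 = (9 - 8) + 64 = 1 + 64 = 65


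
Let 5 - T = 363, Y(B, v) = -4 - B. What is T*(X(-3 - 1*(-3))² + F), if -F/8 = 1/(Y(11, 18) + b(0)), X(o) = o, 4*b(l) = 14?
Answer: -5728/23 ≈ -249.04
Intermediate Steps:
b(l) = 7/2 (b(l) = (¼)*14 = 7/2)
F = 16/23 (F = -8/((-4 - 1*11) + 7/2) = -8/((-4 - 11) + 7/2) = -8/(-15 + 7/2) = -8/(-23/2) = -8*(-2/23) = 16/23 ≈ 0.69565)
T = -358 (T = 5 - 1*363 = 5 - 363 = -358)
T*(X(-3 - 1*(-3))² + F) = -358*((-3 - 1*(-3))² + 16/23) = -358*((-3 + 3)² + 16/23) = -358*(0² + 16/23) = -358*(0 + 16/23) = -358*16/23 = -5728/23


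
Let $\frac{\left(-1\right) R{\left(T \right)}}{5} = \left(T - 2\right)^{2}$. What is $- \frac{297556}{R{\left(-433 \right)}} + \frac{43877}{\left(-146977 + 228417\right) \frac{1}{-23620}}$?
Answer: $- \frac{49025790896093}{3852621000} \approx -12725.0$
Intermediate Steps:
$R{\left(T \right)} = - 5 \left(-2 + T\right)^{2}$ ($R{\left(T \right)} = - 5 \left(T - 2\right)^{2} = - 5 \left(-2 + T\right)^{2}$)
$- \frac{297556}{R{\left(-433 \right)}} + \frac{43877}{\left(-146977 + 228417\right) \frac{1}{-23620}} = - \frac{297556}{\left(-5\right) \left(-2 - 433\right)^{2}} + \frac{43877}{\left(-146977 + 228417\right) \frac{1}{-23620}} = - \frac{297556}{\left(-5\right) \left(-435\right)^{2}} + \frac{43877}{81440 \left(- \frac{1}{23620}\right)} = - \frac{297556}{\left(-5\right) 189225} + \frac{43877}{- \frac{4072}{1181}} = - \frac{297556}{-946125} + 43877 \left(- \frac{1181}{4072}\right) = \left(-297556\right) \left(- \frac{1}{946125}\right) - \frac{51818737}{4072} = \frac{297556}{946125} - \frac{51818737}{4072} = - \frac{49025790896093}{3852621000}$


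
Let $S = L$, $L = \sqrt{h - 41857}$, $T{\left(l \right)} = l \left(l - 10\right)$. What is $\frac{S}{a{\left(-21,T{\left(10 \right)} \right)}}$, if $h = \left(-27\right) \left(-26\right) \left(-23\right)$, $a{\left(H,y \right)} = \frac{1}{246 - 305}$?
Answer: $- 59 i \sqrt{58003} \approx - 14209.0 i$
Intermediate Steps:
$T{\left(l \right)} = l \left(-10 + l\right)$
$a{\left(H,y \right)} = - \frac{1}{59}$ ($a{\left(H,y \right)} = \frac{1}{-59} = - \frac{1}{59}$)
$h = -16146$ ($h = 702 \left(-23\right) = -16146$)
$L = i \sqrt{58003}$ ($L = \sqrt{-16146 - 41857} = \sqrt{-58003} = i \sqrt{58003} \approx 240.84 i$)
$S = i \sqrt{58003} \approx 240.84 i$
$\frac{S}{a{\left(-21,T{\left(10 \right)} \right)}} = \frac{i \sqrt{58003}}{- \frac{1}{59}} = i \sqrt{58003} \left(-59\right) = - 59 i \sqrt{58003}$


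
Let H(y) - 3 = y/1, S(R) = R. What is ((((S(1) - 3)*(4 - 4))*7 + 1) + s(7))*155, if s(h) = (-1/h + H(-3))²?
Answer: 7750/49 ≈ 158.16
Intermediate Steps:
H(y) = 3 + y (H(y) = 3 + y/1 = 3 + y*1 = 3 + y)
s(h) = h⁻² (s(h) = (-1/h + (3 - 3))² = (-1/h + 0)² = (-1/h)² = h⁻²)
((((S(1) - 3)*(4 - 4))*7 + 1) + s(7))*155 = ((((1 - 3)*(4 - 4))*7 + 1) + 7⁻²)*155 = ((-2*0*7 + 1) + 1/49)*155 = ((0*7 + 1) + 1/49)*155 = ((0 + 1) + 1/49)*155 = (1 + 1/49)*155 = (50/49)*155 = 7750/49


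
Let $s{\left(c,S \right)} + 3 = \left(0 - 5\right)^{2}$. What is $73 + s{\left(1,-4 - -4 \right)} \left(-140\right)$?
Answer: $-3007$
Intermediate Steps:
$s{\left(c,S \right)} = 22$ ($s{\left(c,S \right)} = -3 + \left(0 - 5\right)^{2} = -3 + \left(-5\right)^{2} = -3 + 25 = 22$)
$73 + s{\left(1,-4 - -4 \right)} \left(-140\right) = 73 + 22 \left(-140\right) = 73 - 3080 = -3007$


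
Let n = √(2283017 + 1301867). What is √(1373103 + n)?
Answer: √(1373103 + 2*√896221) ≈ 1172.6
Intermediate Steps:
n = 2*√896221 (n = √3584884 = 2*√896221 ≈ 1893.4)
√(1373103 + n) = √(1373103 + 2*√896221)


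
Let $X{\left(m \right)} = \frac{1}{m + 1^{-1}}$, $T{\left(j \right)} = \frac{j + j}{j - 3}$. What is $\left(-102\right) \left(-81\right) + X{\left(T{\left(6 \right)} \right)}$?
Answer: $\frac{41311}{5} \approx 8262.2$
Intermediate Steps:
$T{\left(j \right)} = \frac{2 j}{-3 + j}$
$X{\left(m \right)} = \frac{1}{1 + m}$ ($X{\left(m \right)} = \frac{1}{m + 1} = \frac{1}{1 + m}$)
$\left(-102\right) \left(-81\right) + X{\left(T{\left(6 \right)} \right)} = \left(-102\right) \left(-81\right) + \frac{1}{1 + 2 \cdot 6 \frac{1}{-3 + 6}} = 8262 + \frac{1}{1 + 2 \cdot 6 \cdot \frac{1}{3}} = 8262 + \frac{1}{1 + 4} = 8262 + \frac{1}{5} = \frac{41311}{5}$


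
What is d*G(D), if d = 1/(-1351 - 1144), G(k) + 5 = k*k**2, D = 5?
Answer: -24/499 ≈ -0.048096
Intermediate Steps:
G(k) = -5 + k**3 (G(k) = -5 + k*k**2 = -5 + k**3)
d = -1/2495 (d = 1/(-2495) = -1/2495 ≈ -0.00040080)
d*G(D) = -(-5 + 5**3)/2495 = -(-5 + 125)/2495 = -1/2495*120 = -24/499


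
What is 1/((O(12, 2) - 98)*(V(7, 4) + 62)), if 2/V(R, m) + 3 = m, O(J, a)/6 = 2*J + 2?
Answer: 1/3712 ≈ 0.00026940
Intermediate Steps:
O(J, a) = 12 + 12*J (O(J, a) = 6*(2*J + 2) = 6*(2 + 2*J) = 12 + 12*J)
V(R, m) = 2/(-3 + m)
1/((O(12, 2) - 98)*(V(7, 4) + 62)) = 1/(((12 + 12*12) - 98)*(2/(-3 + 4) + 62)) = 1/(((12 + 144) - 98)*(2/1 + 62)) = 1/((156 - 98)*(2*1 + 62)) = 1/(58*(2 + 62)) = 1/(58*64) = 1/3712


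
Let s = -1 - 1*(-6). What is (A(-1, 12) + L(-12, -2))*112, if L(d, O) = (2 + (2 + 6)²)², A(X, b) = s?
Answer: 488432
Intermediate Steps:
s = 5 (s = -1 + 6 = 5)
A(X, b) = 5
L(d, O) = 4356 (L(d, O) = (2 + 8²)² = (2 + 64)² = 66² = 4356)
(A(-1, 12) + L(-12, -2))*112 = (5 + 4356)*112 = 4361*112 = 488432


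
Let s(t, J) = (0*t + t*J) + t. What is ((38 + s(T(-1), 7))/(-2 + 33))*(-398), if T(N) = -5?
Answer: 796/31 ≈ 25.677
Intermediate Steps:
s(t, J) = t + J*t (s(t, J) = (0 + J*t) + t = J*t + t = t + J*t)
((38 + s(T(-1), 7))/(-2 + 33))*(-398) = ((38 - 5*(1 + 7))/(-2 + 33))*(-398) = ((38 - 5*8)/31)*(-398) = ((38 - 40)*(1/31))*(-398) = -2*1/31*(-398) = -2/31*(-398) = 796/31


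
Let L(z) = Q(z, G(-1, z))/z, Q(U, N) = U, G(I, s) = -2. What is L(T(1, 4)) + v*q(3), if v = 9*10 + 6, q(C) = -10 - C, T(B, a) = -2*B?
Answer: -1247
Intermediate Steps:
L(z) = 1 (L(z) = z/z = 1)
v = 96 (v = 90 + 6 = 96)
L(T(1, 4)) + v*q(3) = 1 + 96*(-10 - 1*3) = 1 + 96*(-10 - 3) = 1 + 96*(-13) = 1 - 1248 = -1247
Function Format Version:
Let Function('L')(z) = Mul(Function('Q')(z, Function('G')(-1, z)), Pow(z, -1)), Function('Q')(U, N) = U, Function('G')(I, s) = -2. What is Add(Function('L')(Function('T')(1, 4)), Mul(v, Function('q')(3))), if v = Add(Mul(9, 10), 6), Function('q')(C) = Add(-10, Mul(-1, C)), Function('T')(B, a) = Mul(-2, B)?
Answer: -1247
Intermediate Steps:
Function('L')(z) = 1 (Function('L')(z) = Mul(z, Pow(z, -1)) = 1)
v = 96 (v = Add(90, 6) = 96)
Add(Function('L')(Function('T')(1, 4)), Mul(v, Function('q')(3))) = Add(1, Mul(96, Add(-10, Mul(-1, 3)))) = Add(1, Mul(96, Add(-10, -3))) = Add(1, Mul(96, -13)) = Add(1, -1248) = -1247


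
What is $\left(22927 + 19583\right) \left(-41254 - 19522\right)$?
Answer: $-2583587760$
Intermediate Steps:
$\left(22927 + 19583\right) \left(-41254 - 19522\right) = 42510 \left(-60776\right) = -2583587760$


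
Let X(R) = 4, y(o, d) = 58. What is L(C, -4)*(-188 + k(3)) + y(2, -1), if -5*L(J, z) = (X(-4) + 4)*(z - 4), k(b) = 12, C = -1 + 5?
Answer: -10974/5 ≈ -2194.8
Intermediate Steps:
C = 4
L(J, z) = 32/5 - 8*z/5 (L(J, z) = -(4 + 4)*(z - 4)/5 = -8*(-4 + z)/5 = -(-32 + 8*z)/5 = 32/5 - 8*z/5)
L(C, -4)*(-188 + k(3)) + y(2, -1) = (32/5 - 8/5*(-4))*(-188 + 12) + 58 = (32/5 + 32/5)*(-176) + 58 = (64/5)*(-176) + 58 = -11264/5 + 58 = -10974/5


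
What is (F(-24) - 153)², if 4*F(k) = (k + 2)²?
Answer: 1024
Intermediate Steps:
F(k) = (2 + k)²/4 (F(k) = (k + 2)²/4 = (2 + k)²/4)
(F(-24) - 153)² = ((2 - 24)²/4 - 153)² = ((¼)*(-22)² - 153)² = ((¼)*484 - 153)² = (121 - 153)² = (-32)² = 1024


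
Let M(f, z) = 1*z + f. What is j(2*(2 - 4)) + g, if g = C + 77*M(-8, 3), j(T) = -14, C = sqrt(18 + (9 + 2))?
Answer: -399 + sqrt(29) ≈ -393.61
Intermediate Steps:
M(f, z) = f + z (M(f, z) = z + f = f + z)
C = sqrt(29) (C = sqrt(18 + 11) = sqrt(29) ≈ 5.3852)
g = -385 + sqrt(29) (g = sqrt(29) + 77*(-8 + 3) = sqrt(29) + 77*(-5) = sqrt(29) - 385 = -385 + sqrt(29) ≈ -379.61)
j(2*(2 - 4)) + g = -14 + (-385 + sqrt(29)) = -399 + sqrt(29)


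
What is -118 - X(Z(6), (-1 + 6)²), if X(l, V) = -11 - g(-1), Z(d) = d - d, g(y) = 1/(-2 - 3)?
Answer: -536/5 ≈ -107.20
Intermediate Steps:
g(y) = -⅕ (g(y) = 1/(-5) = -⅕)
Z(d) = 0
X(l, V) = -54/5 (X(l, V) = -11 - 1*(-⅕) = -11 + ⅕ = -54/5)
-118 - X(Z(6), (-1 + 6)²) = -118 - 1*(-54/5) = -118 + 54/5 = -536/5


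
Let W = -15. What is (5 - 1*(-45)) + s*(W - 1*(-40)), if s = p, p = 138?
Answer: 3500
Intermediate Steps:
s = 138
(5 - 1*(-45)) + s*(W - 1*(-40)) = (5 - 1*(-45)) + 138*(-15 - 1*(-40)) = (5 + 45) + 138*(-15 + 40) = 50 + 138*25 = 50 + 3450 = 3500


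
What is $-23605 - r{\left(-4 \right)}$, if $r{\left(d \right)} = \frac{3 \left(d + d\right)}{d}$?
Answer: $-23611$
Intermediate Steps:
$r{\left(d \right)} = 6$ ($r{\left(d \right)} = \frac{3 \cdot 2 d}{d} = \frac{6 d}{d} = 6$)
$-23605 - r{\left(-4 \right)} = -23605 - 6 = -23611$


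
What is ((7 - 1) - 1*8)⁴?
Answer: 16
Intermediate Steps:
((7 - 1) - 1*8)⁴ = (6 - 8)⁴ = (-2)⁴ = 16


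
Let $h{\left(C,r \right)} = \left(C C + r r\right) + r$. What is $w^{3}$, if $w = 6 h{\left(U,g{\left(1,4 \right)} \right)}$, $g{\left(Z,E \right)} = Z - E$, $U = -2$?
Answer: $216000$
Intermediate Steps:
$h{\left(C,r \right)} = r + C^{2} + r^{2}$ ($h{\left(C,r \right)} = \left(C^{2} + r^{2}\right) + r = r + C^{2} + r^{2}$)
$w = 60$ ($w = 6 \left(\left(1 - 4\right) + \left(-2\right)^{2} + \left(1 - 4\right)^{2}\right) = 6 \left(\left(1 - 4\right) + 4 + \left(1 - 4\right)^{2}\right) = 6 \left(-3 + 4 + \left(-3\right)^{2}\right) = 6 \left(-3 + 4 + 9\right) = 6 \cdot 10 = 60$)
$w^{3} = 60^{3} = 216000$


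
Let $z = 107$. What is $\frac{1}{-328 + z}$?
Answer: $- \frac{1}{221} \approx -0.0045249$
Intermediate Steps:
$\frac{1}{-328 + z} = \frac{1}{-328 + 107} = \frac{1}{-221} = - \frac{1}{221}$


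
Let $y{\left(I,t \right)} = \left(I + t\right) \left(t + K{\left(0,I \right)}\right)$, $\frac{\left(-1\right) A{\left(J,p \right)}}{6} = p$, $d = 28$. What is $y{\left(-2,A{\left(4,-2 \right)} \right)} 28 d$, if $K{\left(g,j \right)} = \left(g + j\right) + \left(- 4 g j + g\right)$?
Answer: $78400$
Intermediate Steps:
$A{\left(J,p \right)} = - 6 p$
$K{\left(g,j \right)} = j + 2 g - 4 g j$ ($K{\left(g,j \right)} = \left(g + j\right) - \left(- g + 4 g j\right) = j + 2 g - 4 g j$)
$y{\left(I,t \right)} = \left(I + t\right)^{2}$ ($y{\left(I,t \right)} = \left(I + t\right) \left(t + \left(I + 2 \cdot 0 - 0 I\right)\right) = \left(I + t\right) \left(t + \left(I + 0 + 0\right)\right) = \left(I + t\right) \left(t + I\right) = \left(I + t\right) \left(I + t\right) = \left(I + t\right)^{2}$)
$y{\left(-2,A{\left(4,-2 \right)} \right)} 28 d = \left(\left(-2\right)^{2} + \left(\left(-6\right) \left(-2\right)\right)^{2} + 2 \left(-2\right) \left(\left(-6\right) \left(-2\right)\right)\right) 28 \cdot 28 = \left(4 + 12^{2} + 2 \left(-2\right) 12\right) 28 \cdot 28 = \left(4 + 144 - 48\right) 28 \cdot 28 = 100 \cdot 28 \cdot 28 = 2800 \cdot 28 = 78400$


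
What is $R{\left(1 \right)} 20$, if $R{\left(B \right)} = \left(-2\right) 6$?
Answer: $-240$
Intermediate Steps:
$R{\left(B \right)} = -12$
$R{\left(1 \right)} 20 = \left(-12\right) 20 = -240$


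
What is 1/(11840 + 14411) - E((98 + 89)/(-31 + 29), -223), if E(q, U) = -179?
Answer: 4698930/26251 ≈ 179.00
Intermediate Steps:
1/(11840 + 14411) - E((98 + 89)/(-31 + 29), -223) = 1/(11840 + 14411) - 1*(-179) = 1/26251 + 179 = 4698930/26251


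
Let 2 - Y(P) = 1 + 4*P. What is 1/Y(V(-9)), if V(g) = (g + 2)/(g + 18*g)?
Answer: 171/143 ≈ 1.1958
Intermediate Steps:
V(g) = (2 + g)/(19*g) (V(g) = (2 + g)/((19*g)) = (2 + g)*(1/(19*g)) = (2 + g)/(19*g))
Y(P) = 1 - 4*P (Y(P) = 2 - (1 + 4*P) = 2 + (-1 - 4*P) = 1 - 4*P)
1/Y(V(-9)) = 1/(1 - 4*(2 - 9)/(19*(-9))) = 1/(1 - 4*(-1)*(-7)/(19*9)) = 1/(1 - 4*7/171) = 1/(1 - 28/171) = 1/(143/171) = 171/143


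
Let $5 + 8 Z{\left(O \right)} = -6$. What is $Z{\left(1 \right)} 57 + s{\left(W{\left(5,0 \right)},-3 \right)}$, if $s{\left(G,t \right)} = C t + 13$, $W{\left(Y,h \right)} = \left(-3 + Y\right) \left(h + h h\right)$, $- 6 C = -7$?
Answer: $- \frac{551}{8} \approx -68.875$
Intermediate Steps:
$C = \frac{7}{6}$ ($C = \left(- \frac{1}{6}\right) \left(-7\right) = \frac{7}{6} \approx 1.1667$)
$W{\left(Y,h \right)} = \left(-3 + Y\right) \left(h + h^{2}\right)$
$Z{\left(O \right)} = - \frac{11}{8}$ ($Z{\left(O \right)} = - \frac{5}{8} + \frac{1}{8} \left(-6\right) = - \frac{5}{8} - \frac{3}{4} = - \frac{11}{8}$)
$s{\left(G,t \right)} = 13 + \frac{7 t}{6}$ ($s{\left(G,t \right)} = \frac{7 t}{6} + 13 = 13 + \frac{7 t}{6}$)
$Z{\left(1 \right)} 57 + s{\left(W{\left(5,0 \right)},-3 \right)} = \left(- \frac{11}{8}\right) 57 + \left(13 + \frac{7}{6} \left(-3\right)\right) = - \frac{627}{8} + \left(13 - \frac{7}{2}\right) = - \frac{627}{8} + \frac{19}{2} = - \frac{551}{8}$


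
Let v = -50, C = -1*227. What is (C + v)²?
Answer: 76729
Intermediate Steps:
C = -227
(C + v)² = (-227 - 50)² = (-277)² = 76729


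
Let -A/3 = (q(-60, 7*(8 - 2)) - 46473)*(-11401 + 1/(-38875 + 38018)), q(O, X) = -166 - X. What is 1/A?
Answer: -857/1368312258294 ≈ -6.2632e-10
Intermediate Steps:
A = -1368312258294/857 (A = -3*((-166 - 7*(8 - 2)) - 46473)*(-11401 + 1/(-38875 + 38018)) = -3*((-166 - 7*6) - 46473)*(-11401 + 1/(-857)) = -3*((-166 - 1*42) - 46473)*(-11401 - 1/857) = -3*((-166 - 42) - 46473)*(-9770658)/857 = -3*(-208 - 46473)*(-9770658)/857 = -(-140043)*(-9770658)/857 = -3*456104086098/857 = -1368312258294/857 ≈ -1.5966e+9)
1/A = 1/(-1368312258294/857) = -857/1368312258294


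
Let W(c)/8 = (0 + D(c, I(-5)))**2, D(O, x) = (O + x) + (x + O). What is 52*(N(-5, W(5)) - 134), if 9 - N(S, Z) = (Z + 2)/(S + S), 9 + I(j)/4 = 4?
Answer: 154752/5 ≈ 30950.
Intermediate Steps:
I(j) = -20 (I(j) = -36 + 4*4 = -36 + 16 = -20)
D(O, x) = 2*O + 2*x (D(O, x) = (O + x) + (O + x) = 2*O + 2*x)
W(c) = 8*(-40 + 2*c)**2 (W(c) = 8*(0 + (2*c + 2*(-20)))**2 = 8*(0 + (2*c - 40))**2 = 8*(0 + (-40 + 2*c))**2 = 8*(-40 + 2*c)**2)
N(S, Z) = 9 - (2 + Z)/(2*S) (N(S, Z) = 9 - (Z + 2)/(S + S) = 9 - (2 + Z)/(2*S))
52*(N(-5, W(5)) - 134) = 52*((1/2)*(-2 - 32*(-20 + 5)**2 + 18*(-5))/(-5) - 134) = 52*((1/2)*(-1/5)*(-2 - 32*(-15)**2 - 90) - 134) = 52*((1/2)*(-1/5)*(-2 - 32*225 - 90) - 134) = 52*((1/2)*(-1/5)*(-2 - 1*7200 - 90) - 134) = 52*((1/2)*(-1/5)*(-2 - 7200 - 90) - 134) = 52*((1/2)*(-1/5)*(-7292) - 134) = 52*(3646/5 - 134) = 52*(2976/5) = 154752/5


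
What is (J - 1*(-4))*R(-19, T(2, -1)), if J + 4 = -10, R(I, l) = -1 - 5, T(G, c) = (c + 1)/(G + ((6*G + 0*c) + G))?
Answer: 60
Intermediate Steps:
T(G, c) = (1 + c)/(8*G) (T(G, c) = (1 + c)/(G + ((6*G + 0) + G)) = (1 + c)/(G + (6*G + G)) = (1 + c)/(G + 7*G) = (1 + c)/((8*G)) = (1 + c)*(1/(8*G)) = (1 + c)/(8*G))
R(I, l) = -6
J = -14 (J = -4 - 10 = -14)
(J - 1*(-4))*R(-19, T(2, -1)) = (-14 - 1*(-4))*(-6) = (-14 + 4)*(-6) = -10*(-6) = 60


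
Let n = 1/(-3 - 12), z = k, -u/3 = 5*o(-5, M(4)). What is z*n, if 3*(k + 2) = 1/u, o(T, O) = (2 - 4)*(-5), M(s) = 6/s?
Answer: 901/6750 ≈ 0.13348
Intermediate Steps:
o(T, O) = 10 (o(T, O) = -2*(-5) = 10)
u = -150 (u = -15*10 = -3*50 = -150)
k = -901/450 (k = -2 + (⅓)/(-150) = -2 + (⅓)*(-1/150) = -2 - 1/450 = -901/450 ≈ -2.0022)
z = -901/450 ≈ -2.0022
n = -1/15 (n = 1/(-15) = -1/15 ≈ -0.066667)
z*n = -901/450*(-1/15) = 901/6750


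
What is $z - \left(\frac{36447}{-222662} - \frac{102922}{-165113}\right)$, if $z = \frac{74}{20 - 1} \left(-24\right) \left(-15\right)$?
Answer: $\frac{979082291119633}{698523425314} \approx 1401.6$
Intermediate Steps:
$z = \frac{26640}{19}$ ($z = \frac{74}{20 - 1} \left(-24\right) \left(-15\right) = \frac{74}{19} \left(-24\right) \left(-15\right) = \left(- \frac{1776}{19}\right) \left(-15\right) = \frac{26640}{19} \approx 1402.1$)
$z - \left(\frac{36447}{-222662} - \frac{102922}{-165113}\right) = \frac{26640}{19} - \left(\frac{36447}{-222662} - \frac{102922}{-165113}\right) = \frac{26640}{19} - \left(36447 \left(- \frac{1}{222662}\right) - - \frac{102922}{165113}\right) = \frac{26640}{19} - \left(- \frac{36447}{222662} + \frac{102922}{165113}\right) = \frac{26640}{19} - \frac{16898944853}{36764390806} = \frac{979082291119633}{698523425314}$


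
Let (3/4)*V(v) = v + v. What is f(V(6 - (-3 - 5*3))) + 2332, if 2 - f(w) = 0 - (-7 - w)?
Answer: 2263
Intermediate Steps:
V(v) = 8*v/3 (V(v) = 4*(v + v)/3 = 4*(2*v)/3 = 8*v/3)
f(w) = -5 - w (f(w) = 2 - (0 - (-7 - w)) = 2 - (0 + (7 + w)) = 2 - (7 + w) = 2 + (-7 - w) = -5 - w)
f(V(6 - (-3 - 5*3))) + 2332 = (-5 - 8*(6 - (-3 - 5*3))/3) + 2332 = (-5 - 8*(6 - (-3 - 15))/3) + 2332 = (-5 - 8*(6 - 1*(-18))/3) + 2332 = (-5 - 8*(6 + 18)/3) + 2332 = (-5 - 8*24/3) + 2332 = (-5 - 1*64) + 2332 = (-5 - 64) + 2332 = -69 + 2332 = 2263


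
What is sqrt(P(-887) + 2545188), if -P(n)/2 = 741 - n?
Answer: 2*sqrt(635483) ≈ 1594.3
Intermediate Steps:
P(n) = -1482 + 2*n (P(n) = -2*(741 - n) = -1482 + 2*n)
sqrt(P(-887) + 2545188) = sqrt((-1482 + 2*(-887)) + 2545188) = sqrt((-1482 - 1774) + 2545188) = sqrt(-3256 + 2545188) = sqrt(2541932) = 2*sqrt(635483)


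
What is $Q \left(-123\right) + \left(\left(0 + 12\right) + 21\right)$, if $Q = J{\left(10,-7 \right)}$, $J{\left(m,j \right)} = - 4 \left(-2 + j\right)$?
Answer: $-4395$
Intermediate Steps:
$J{\left(m,j \right)} = 8 - 4 j$
$Q = 36$ ($Q = 8 - -28 = 8 + 28 = 36$)
$Q \left(-123\right) + \left(\left(0 + 12\right) + 21\right) = 36 \left(-123\right) + \left(\left(0 + 12\right) + 21\right) = -4428 + \left(12 + 21\right) = -4428 + 33 = -4395$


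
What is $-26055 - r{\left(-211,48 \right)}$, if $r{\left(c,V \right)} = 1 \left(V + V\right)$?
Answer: $-26151$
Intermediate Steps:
$r{\left(c,V \right)} = 2 V$ ($r{\left(c,V \right)} = 1 \cdot 2 V = 2 V$)
$-26055 - r{\left(-211,48 \right)} = -26055 - 2 \cdot 48 = -26055 - 96 = -26151$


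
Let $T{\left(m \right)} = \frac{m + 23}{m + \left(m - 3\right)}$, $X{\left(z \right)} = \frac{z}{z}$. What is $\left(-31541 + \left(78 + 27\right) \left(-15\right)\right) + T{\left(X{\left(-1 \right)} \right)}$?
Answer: $-33140$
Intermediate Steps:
$X{\left(z \right)} = 1$
$T{\left(m \right)} = \frac{23 + m}{-3 + 2 m}$ ($T{\left(m \right)} = \frac{23 + m}{m + \left(-3 + m\right)} = \frac{23 + m}{-3 + 2 m}$)
$\left(-31541 + \left(78 + 27\right) \left(-15\right)\right) + T{\left(X{\left(-1 \right)} \right)} = \left(-31541 + \left(78 + 27\right) \left(-15\right)\right) + \frac{23 + 1}{-3 + 2 \cdot 1} = \left(-31541 + 105 \left(-15\right)\right) + \frac{1}{-3 + 2} \cdot 24 = \left(-31541 - 1575\right) + \frac{1}{-1} \cdot 24 = -33116 - 24 = -33140$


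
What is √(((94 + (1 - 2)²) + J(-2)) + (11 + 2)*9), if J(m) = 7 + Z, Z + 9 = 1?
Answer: √211 ≈ 14.526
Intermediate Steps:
Z = -8 (Z = -9 + 1 = -8)
J(m) = -1 (J(m) = 7 - 8 = -1)
√(((94 + (1 - 2)²) + J(-2)) + (11 + 2)*9) = √(((94 + (1 - 2)²) - 1) + (11 + 2)*9) = √(((94 + (-1)²) - 1) + 13*9) = √(((94 + 1) - 1) + 117) = √((95 - 1) + 117) = √(94 + 117) = √211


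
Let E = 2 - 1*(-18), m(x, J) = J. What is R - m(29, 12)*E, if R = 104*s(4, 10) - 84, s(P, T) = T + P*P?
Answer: 2380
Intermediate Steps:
E = 20 (E = 2 + 18 = 20)
s(P, T) = T + P²
R = 2620 (R = 104*(10 + 4²) - 84 = 104*(10 + 16) - 84 = 104*26 - 84 = 2704 - 84 = 2620)
R - m(29, 12)*E = 2620 - 12*20 = 2620 - 1*240 = 2620 - 240 = 2380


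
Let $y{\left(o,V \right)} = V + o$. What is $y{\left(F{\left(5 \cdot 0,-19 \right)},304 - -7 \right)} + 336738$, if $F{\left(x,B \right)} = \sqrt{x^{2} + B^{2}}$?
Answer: $337068$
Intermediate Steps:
$F{\left(x,B \right)} = \sqrt{B^{2} + x^{2}}$
$y{\left(F{\left(5 \cdot 0,-19 \right)},304 - -7 \right)} + 336738 = \left(\left(304 - -7\right) + \sqrt{\left(-19\right)^{2} + \left(5 \cdot 0\right)^{2}}\right) + 336738 = \left(\left(304 + 7\right) + \sqrt{361 + 0^{2}}\right) + 336738 = \left(311 + \sqrt{361 + 0}\right) + 336738 = \left(311 + \sqrt{361}\right) + 336738 = \left(311 + 19\right) + 336738 = 330 + 336738 = 337068$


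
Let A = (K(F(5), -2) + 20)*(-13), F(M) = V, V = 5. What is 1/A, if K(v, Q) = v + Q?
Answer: -1/299 ≈ -0.0033445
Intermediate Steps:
F(M) = 5
K(v, Q) = Q + v
A = -299 (A = ((-2 + 5) + 20)*(-13) = (3 + 20)*(-13) = 23*(-13) = -299)
1/A = 1/(-299) = -1/299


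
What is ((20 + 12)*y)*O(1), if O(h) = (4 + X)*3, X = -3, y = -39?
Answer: -3744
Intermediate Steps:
O(h) = 3 (O(h) = (4 - 3)*3 = 1*3 = 3)
((20 + 12)*y)*O(1) = ((20 + 12)*(-39))*3 = (32*(-39))*3 = -1248*3 = -3744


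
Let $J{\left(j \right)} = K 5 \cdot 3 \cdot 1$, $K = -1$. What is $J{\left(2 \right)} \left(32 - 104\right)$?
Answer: $1080$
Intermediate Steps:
$J{\left(j \right)} = -15$ ($J{\left(j \right)} = \left(-1\right) 5 \cdot 3 \cdot 1 = \left(-5\right) 3 = -15$)
$J{\left(2 \right)} \left(32 - 104\right) = - 15 \left(32 - 104\right) = \left(-15\right) \left(-72\right) = 1080$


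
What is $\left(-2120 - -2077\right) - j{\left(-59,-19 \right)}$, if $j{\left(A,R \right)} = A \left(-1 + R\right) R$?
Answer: $22377$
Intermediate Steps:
$j{\left(A,R \right)} = A R \left(-1 + R\right)$
$\left(-2120 - -2077\right) - j{\left(-59,-19 \right)} = \left(-2120 - -2077\right) - \left(-59\right) \left(-19\right) \left(-1 - 19\right) = \left(-2120 + 2077\right) - \left(-59\right) \left(-19\right) \left(-20\right) = -43 - -22420 = -43 + 22420 = 22377$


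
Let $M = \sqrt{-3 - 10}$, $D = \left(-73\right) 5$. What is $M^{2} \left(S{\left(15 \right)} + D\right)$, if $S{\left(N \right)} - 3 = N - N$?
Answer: $4706$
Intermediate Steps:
$S{\left(N \right)} = 3$ ($S{\left(N \right)} = 3 + \left(N - N\right) = 3 + 0 = 3$)
$D = -365$
$M = i \sqrt{13}$ ($M = \sqrt{-13} = i \sqrt{13} \approx 3.6056 i$)
$M^{2} \left(S{\left(15 \right)} + D\right) = \left(i \sqrt{13}\right)^{2} \left(3 - 365\right) = \left(-13\right) \left(-362\right) = 4706$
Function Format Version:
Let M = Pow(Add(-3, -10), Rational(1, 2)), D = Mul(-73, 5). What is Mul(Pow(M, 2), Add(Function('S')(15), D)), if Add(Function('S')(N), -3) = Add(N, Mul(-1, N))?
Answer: 4706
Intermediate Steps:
Function('S')(N) = 3 (Function('S')(N) = Add(3, Add(N, Mul(-1, N))) = Add(3, 0) = 3)
D = -365
M = Mul(I, Pow(13, Rational(1, 2))) (M = Pow(-13, Rational(1, 2)) = Mul(I, Pow(13, Rational(1, 2))) ≈ Mul(3.6056, I))
Mul(Pow(M, 2), Add(Function('S')(15), D)) = Mul(Pow(Mul(I, Pow(13, Rational(1, 2))), 2), Add(3, -365)) = Mul(-13, -362) = 4706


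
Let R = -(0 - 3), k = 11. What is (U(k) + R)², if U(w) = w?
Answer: 196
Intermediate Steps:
R = 3 (R = -1*(-3) = 3)
(U(k) + R)² = (11 + 3)² = 14² = 196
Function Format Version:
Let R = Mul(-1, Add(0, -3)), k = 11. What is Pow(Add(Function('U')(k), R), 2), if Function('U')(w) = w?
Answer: 196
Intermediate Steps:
R = 3 (R = Mul(-1, -3) = 3)
Pow(Add(Function('U')(k), R), 2) = Pow(Add(11, 3), 2) = Pow(14, 2) = 196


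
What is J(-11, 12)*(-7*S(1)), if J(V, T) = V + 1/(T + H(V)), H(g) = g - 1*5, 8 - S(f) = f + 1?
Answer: 945/2 ≈ 472.50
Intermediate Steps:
S(f) = 7 - f (S(f) = 8 - (f + 1) = 8 - (1 + f) = 8 + (-1 - f) = 7 - f)
H(g) = -5 + g (H(g) = g - 5 = -5 + g)
J(V, T) = V + 1/(-5 + T + V) (J(V, T) = V + 1/(T + (-5 + V)) = V + 1/(-5 + T + V))
J(-11, 12)*(-7*S(1)) = ((1 + 12*(-11) - 11*(-5 - 11))/(-5 + 12 - 11))*(-7*(7 - 1*1)) = ((1 - 132 - 11*(-16))/(-4))*(-7*(7 - 1)) = (-(1 - 132 + 176)/4)*(-7*6) = -¼*45*(-42) = -45/4*(-42) = 945/2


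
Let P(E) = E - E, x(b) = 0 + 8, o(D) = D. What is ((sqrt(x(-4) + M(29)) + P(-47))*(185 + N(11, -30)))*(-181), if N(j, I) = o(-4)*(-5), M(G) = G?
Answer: -37105*sqrt(37) ≈ -2.2570e+5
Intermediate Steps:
x(b) = 8
P(E) = 0
N(j, I) = 20 (N(j, I) = -4*(-5) = 20)
((sqrt(x(-4) + M(29)) + P(-47))*(185 + N(11, -30)))*(-181) = ((sqrt(8 + 29) + 0)*(185 + 20))*(-181) = ((sqrt(37) + 0)*205)*(-181) = (sqrt(37)*205)*(-181) = (205*sqrt(37))*(-181) = -37105*sqrt(37)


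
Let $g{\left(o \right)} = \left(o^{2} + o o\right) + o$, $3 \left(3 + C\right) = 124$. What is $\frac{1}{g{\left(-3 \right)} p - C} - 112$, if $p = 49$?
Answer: $- \frac{234077}{2090} \approx -112.0$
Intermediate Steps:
$C = \frac{115}{3}$ ($C = -3 + \frac{1}{3} \cdot 124 = -3 + \frac{124}{3} = \frac{115}{3} \approx 38.333$)
$g{\left(o \right)} = o + 2 o^{2}$ ($g{\left(o \right)} = \left(o^{2} + o^{2}\right) + o = 2 o^{2} + o = o + 2 o^{2}$)
$\frac{1}{g{\left(-3 \right)} p - C} - 112 = \frac{1}{- 3 \left(1 + 2 \left(-3\right)\right) 49 - \frac{115}{3}} - 112 = \frac{1}{- 3 \left(1 - 6\right) 49 - \frac{115}{3}} - 112 = \frac{1}{\left(-3\right) \left(-5\right) 49 - \frac{115}{3}} - 112 = \frac{1}{15 \cdot 49 - \frac{115}{3}} - 112 = \frac{1}{735 - \frac{115}{3}} - 112 = \frac{1}{\frac{2090}{3}} - 112 = \frac{3}{2090} - 112 = - \frac{234077}{2090}$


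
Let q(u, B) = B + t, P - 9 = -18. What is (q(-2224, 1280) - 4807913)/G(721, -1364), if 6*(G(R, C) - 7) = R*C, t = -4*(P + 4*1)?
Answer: 2059977/70243 ≈ 29.326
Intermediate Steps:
P = -9 (P = 9 - 18 = -9)
t = 20 (t = -4*(-9 + 4*1) = -4*(-9 + 4) = -4*(-5) = 20)
q(u, B) = 20 + B (q(u, B) = B + 20 = 20 + B)
G(R, C) = 7 + C*R/6 (G(R, C) = 7 + (R*C)/6 = 7 + (C*R)/6 = 7 + C*R/6)
(q(-2224, 1280) - 4807913)/G(721, -1364) = ((20 + 1280) - 4807913)/(7 + (⅙)*(-1364)*721) = (1300 - 4807913)/(7 - 491722/3) = -4806613/(-491701/3) = -4806613*(-3/491701) = 2059977/70243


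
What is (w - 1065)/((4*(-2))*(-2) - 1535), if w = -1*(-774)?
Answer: 291/1519 ≈ 0.19157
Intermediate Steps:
w = 774
(w - 1065)/((4*(-2))*(-2) - 1535) = (774 - 1065)/((4*(-2))*(-2) - 1535) = -291/(-8*(-2) - 1535) = -291/(16 - 1535) = -291/(-1519) = -291*(-1/1519) = 291/1519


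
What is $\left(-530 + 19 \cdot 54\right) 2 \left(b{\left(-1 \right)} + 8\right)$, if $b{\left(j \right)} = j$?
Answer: $6944$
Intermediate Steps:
$\left(-530 + 19 \cdot 54\right) 2 \left(b{\left(-1 \right)} + 8\right) = \left(-530 + 19 \cdot 54\right) 2 \left(-1 + 8\right) = \left(-530 + 1026\right) 2 \cdot 7 = 496 \cdot 14 = 6944$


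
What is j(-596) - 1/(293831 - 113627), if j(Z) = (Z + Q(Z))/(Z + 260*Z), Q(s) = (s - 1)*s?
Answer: -35800615/15677748 ≈ -2.2835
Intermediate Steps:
Q(s) = s*(-1 + s) (Q(s) = (-1 + s)*s = s*(-1 + s))
j(Z) = (Z + Z*(-1 + Z))/(261*Z) (j(Z) = (Z + Z*(-1 + Z))/(Z + 260*Z) = (Z + Z*(-1 + Z))/((261*Z)) = (Z + Z*(-1 + Z))*(1/(261*Z)) = (Z + Z*(-1 + Z))/(261*Z))
j(-596) - 1/(293831 - 113627) = (1/261)*(-596) - 1/(293831 - 113627) = -596/261 - 1/180204 = -35800615/15677748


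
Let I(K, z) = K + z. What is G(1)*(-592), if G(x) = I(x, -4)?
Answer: 1776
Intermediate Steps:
G(x) = -4 + x (G(x) = x - 4 = -4 + x)
G(1)*(-592) = (-4 + 1)*(-592) = -3*(-592) = 1776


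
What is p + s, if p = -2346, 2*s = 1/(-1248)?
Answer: -5855617/2496 ≈ -2346.0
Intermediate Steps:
s = -1/2496 (s = (1/2)/(-1248) = (1/2)*(-1/1248) = -1/2496 ≈ -0.00040064)
p + s = -2346 - 1/2496 = -5855617/2496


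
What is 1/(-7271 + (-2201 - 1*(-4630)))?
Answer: -1/4842 ≈ -0.00020653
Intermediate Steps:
1/(-7271 + (-2201 - 1*(-4630))) = 1/(-7271 + (-2201 + 4630)) = 1/(-7271 + 2429) = 1/(-4842) = -1/4842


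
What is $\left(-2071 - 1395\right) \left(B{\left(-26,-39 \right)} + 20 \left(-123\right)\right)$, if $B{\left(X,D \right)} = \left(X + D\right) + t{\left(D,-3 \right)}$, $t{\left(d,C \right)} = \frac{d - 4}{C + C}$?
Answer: $\frac{26180431}{3} \approx 8.7268 \cdot 10^{6}$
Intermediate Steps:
$t{\left(d,C \right)} = \frac{-4 + d}{2 C}$
$B{\left(X,D \right)} = \frac{2}{3} + X + \frac{5 D}{6}$ ($B{\left(X,D \right)} = \left(X + D\right) + \frac{-4 + D}{2 \left(-3\right)} = \left(D + X\right) + \frac{1}{2} \left(- \frac{1}{3}\right) \left(-4 + D\right) = \left(D + X\right) - \left(- \frac{2}{3} + \frac{D}{6}\right) = \frac{2}{3} + X + \frac{5 D}{6}$)
$\left(-2071 - 1395\right) \left(B{\left(-26,-39 \right)} + 20 \left(-123\right)\right) = \left(-2071 - 1395\right) \left(\left(\frac{2}{3} - 26 + \frac{5}{6} \left(-39\right)\right) + 20 \left(-123\right)\right) = - 3466 \left(\left(\frac{2}{3} - 26 - \frac{65}{2}\right) - 2460\right) = - 3466 \left(- \frac{347}{6} - 2460\right) = \left(-3466\right) \left(- \frac{15107}{6}\right) = \frac{26180431}{3}$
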